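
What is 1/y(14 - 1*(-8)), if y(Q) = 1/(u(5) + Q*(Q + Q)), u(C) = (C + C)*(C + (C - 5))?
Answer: 1018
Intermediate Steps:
u(C) = 2*C*(-5 + 2*C) (u(C) = (2*C)*(C + (-5 + C)) = (2*C)*(-5 + 2*C) = 2*C*(-5 + 2*C))
y(Q) = 1/(50 + 2*Q²) (y(Q) = 1/(2*5*(-5 + 2*5) + Q*(Q + Q)) = 1/(2*5*(-5 + 10) + Q*(2*Q)) = 1/(2*5*5 + 2*Q²) = 1/(50 + 2*Q²))
1/y(14 - 1*(-8)) = 1/(1/(2*(25 + (14 - 1*(-8))²))) = 1/(1/(2*(25 + (14 + 8)²))) = 1/(1/(2*(25 + 22²))) = 1/(1/(2*(25 + 484))) = 1/((½)/509) = 1/((½)*(1/509)) = 1/(1/1018) = 1018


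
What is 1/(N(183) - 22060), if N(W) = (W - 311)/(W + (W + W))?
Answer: -549/12111068 ≈ -4.5330e-5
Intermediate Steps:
N(W) = (-311 + W)/(3*W) (N(W) = (-311 + W)/(W + 2*W) = (-311 + W)/((3*W)) = (-311 + W)*(1/(3*W)) = (-311 + W)/(3*W))
1/(N(183) - 22060) = 1/((⅓)*(-311 + 183)/183 - 22060) = 1/((⅓)*(1/183)*(-128) - 22060) = 1/(-128/549 - 22060) = 1/(-12111068/549) = -549/12111068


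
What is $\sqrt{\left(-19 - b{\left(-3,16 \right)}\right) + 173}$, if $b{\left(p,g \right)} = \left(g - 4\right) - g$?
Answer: $\sqrt{158} \approx 12.57$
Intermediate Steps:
$b{\left(p,g \right)} = -4$ ($b{\left(p,g \right)} = \left(-4 + g\right) - g = -4$)
$\sqrt{\left(-19 - b{\left(-3,16 \right)}\right) + 173} = \sqrt{\left(-19 - -4\right) + 173} = \sqrt{\left(-19 + 4\right) + 173} = \sqrt{-15 + 173} = \sqrt{158}$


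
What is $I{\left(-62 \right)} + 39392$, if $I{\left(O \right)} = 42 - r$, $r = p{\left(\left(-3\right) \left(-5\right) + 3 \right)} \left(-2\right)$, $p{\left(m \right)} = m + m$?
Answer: $39506$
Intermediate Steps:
$p{\left(m \right)} = 2 m$
$r = -72$ ($r = 2 \left(\left(-3\right) \left(-5\right) + 3\right) \left(-2\right) = 2 \left(15 + 3\right) \left(-2\right) = 2 \cdot 18 \left(-2\right) = 36 \left(-2\right) = -72$)
$I{\left(O \right)} = 114$ ($I{\left(O \right)} = 42 - -72 = 42 + 72 = 114$)
$I{\left(-62 \right)} + 39392 = 114 + 39392 = 39506$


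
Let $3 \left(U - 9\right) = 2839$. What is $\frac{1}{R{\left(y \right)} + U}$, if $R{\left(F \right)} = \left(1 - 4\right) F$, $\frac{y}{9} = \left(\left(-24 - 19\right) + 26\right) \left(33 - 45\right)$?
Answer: $- \frac{3}{13658} \approx -0.00021965$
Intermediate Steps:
$U = \frac{2866}{3}$ ($U = 9 + \frac{1}{3} \cdot 2839 = 9 + \frac{2839}{3} = \frac{2866}{3} \approx 955.33$)
$y = 1836$ ($y = 9 \left(\left(-24 - 19\right) + 26\right) \left(33 - 45\right) = 9 \left(\left(-24 - 19\right) + 26\right) \left(-12\right) = 9 \left(-43 + 26\right) \left(-12\right) = 9 \left(\left(-17\right) \left(-12\right)\right) = 9 \cdot 204 = 1836$)
$R{\left(F \right)} = - 3 F$
$\frac{1}{R{\left(y \right)} + U} = \frac{1}{\left(-3\right) 1836 + \frac{2866}{3}} = \frac{1}{-5508 + \frac{2866}{3}} = \frac{1}{- \frac{13658}{3}} = - \frac{3}{13658}$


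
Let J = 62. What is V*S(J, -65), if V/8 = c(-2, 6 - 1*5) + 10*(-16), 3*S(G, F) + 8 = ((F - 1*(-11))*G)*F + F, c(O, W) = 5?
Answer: -269758280/3 ≈ -8.9919e+7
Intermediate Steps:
S(G, F) = -8/3 + F/3 + F*G*(11 + F)/3 (S(G, F) = -8/3 + (((F - 1*(-11))*G)*F + F)/3 = -8/3 + (((F + 11)*G)*F + F)/3 = -8/3 + (((11 + F)*G)*F + F)/3 = -8/3 + ((G*(11 + F))*F + F)/3 = -8/3 + (F*G*(11 + F) + F)/3 = -8/3 + (F + F*G*(11 + F))/3 = -8/3 + (F/3 + F*G*(11 + F)/3) = -8/3 + F/3 + F*G*(11 + F)/3)
V = -1240 (V = 8*(5 + 10*(-16)) = 8*(5 - 160) = 8*(-155) = -1240)
V*S(J, -65) = -1240*(-8/3 + (⅓)*(-65) + (⅓)*62*(-65)² + (11/3)*(-65)*62) = -1240*(-8/3 - 65/3 + (⅓)*62*4225 - 44330/3) = -1240*(-8/3 - 65/3 + 261950/3 - 44330/3) = -1240*217547/3 = -269758280/3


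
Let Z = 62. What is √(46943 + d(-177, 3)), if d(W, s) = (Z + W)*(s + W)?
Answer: √66953 ≈ 258.75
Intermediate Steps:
d(W, s) = (62 + W)*(W + s) (d(W, s) = (62 + W)*(s + W) = (62 + W)*(W + s))
√(46943 + d(-177, 3)) = √(46943 + ((-177)² + 62*(-177) + 62*3 - 177*3)) = √(46943 + (31329 - 10974 + 186 - 531)) = √(46943 + 20010) = √66953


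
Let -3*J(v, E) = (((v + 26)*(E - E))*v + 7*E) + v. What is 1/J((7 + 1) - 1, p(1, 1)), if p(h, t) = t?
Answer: -3/14 ≈ -0.21429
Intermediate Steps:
J(v, E) = -7*E/3 - v/3 (J(v, E) = -((((v + 26)*(E - E))*v + 7*E) + v)/3 = -((((26 + v)*0)*v + 7*E) + v)/3 = -((0*v + 7*E) + v)/3 = -((0 + 7*E) + v)/3 = -(7*E + v)/3 = -(v + 7*E)/3 = -7*E/3 - v/3)
1/J((7 + 1) - 1, p(1, 1)) = 1/(-7/3*1 - ((7 + 1) - 1)/3) = 1/(-7/3 - (8 - 1)/3) = 1/(-7/3 - ⅓*7) = 1/(-7/3 - 7/3) = 1/(-14/3) = -3/14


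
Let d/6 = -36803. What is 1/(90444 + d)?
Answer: -1/130374 ≈ -7.6702e-6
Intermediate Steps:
d = -220818 (d = 6*(-36803) = -220818)
1/(90444 + d) = 1/(90444 - 220818) = 1/(-130374) = -1/130374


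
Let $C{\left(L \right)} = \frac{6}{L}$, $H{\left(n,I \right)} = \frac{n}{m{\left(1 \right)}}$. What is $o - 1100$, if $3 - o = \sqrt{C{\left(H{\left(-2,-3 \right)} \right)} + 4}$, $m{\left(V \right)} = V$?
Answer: $-1098$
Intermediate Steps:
$H{\left(n,I \right)} = n$ ($H{\left(n,I \right)} = \frac{n}{1} = n 1 = n$)
$o = 2$ ($o = 3 - \sqrt{\frac{6}{-2} + 4} = 3 - \sqrt{6 \left(- \frac{1}{2}\right) + 4} = 3 - \sqrt{-3 + 4} = 3 - \sqrt{1} = 3 - 1 = 2$)
$o - 1100 = 2 - 1100 = -1098$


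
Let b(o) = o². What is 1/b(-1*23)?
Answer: 1/529 ≈ 0.0018904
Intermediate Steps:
1/b(-1*23) = 1/((-1*23)²) = 1/((-23)²) = 1/529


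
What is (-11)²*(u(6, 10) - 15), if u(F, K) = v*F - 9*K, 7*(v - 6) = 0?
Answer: -8349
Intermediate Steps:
v = 6 (v = 6 + (⅐)*0 = 6 + 0 = 6)
u(F, K) = -9*K + 6*F (u(F, K) = 6*F - 9*K = -9*K + 6*F)
(-11)²*(u(6, 10) - 15) = (-11)²*((-9*10 + 6*6) - 15) = 121*((-90 + 36) - 15) = 121*(-54 - 15) = 121*(-69) = -8349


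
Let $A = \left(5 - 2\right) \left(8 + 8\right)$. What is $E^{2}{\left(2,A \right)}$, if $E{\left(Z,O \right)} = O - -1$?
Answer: $2401$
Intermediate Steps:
$A = 48$ ($A = 3 \cdot 16 = 48$)
$E{\left(Z,O \right)} = 1 + O$ ($E{\left(Z,O \right)} = O + 1 = 1 + O$)
$E^{2}{\left(2,A \right)} = \left(1 + 48\right)^{2} = 49^{2} = 2401$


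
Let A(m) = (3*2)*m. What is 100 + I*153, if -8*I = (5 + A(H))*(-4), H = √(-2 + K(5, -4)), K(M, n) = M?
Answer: 965/2 + 459*√3 ≈ 1277.5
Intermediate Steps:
H = √3 (H = √(-2 + 5) = √3 ≈ 1.7320)
A(m) = 6*m
I = 5/2 + 3*√3 (I = -(5 + 6*√3)*(-4)/8 = -(-20 - 24*√3)/8 = 5/2 + 3*√3 ≈ 7.6962)
100 + I*153 = 100 + (5/2 + 3*√3)*153 = 100 + (765/2 + 459*√3) = 965/2 + 459*√3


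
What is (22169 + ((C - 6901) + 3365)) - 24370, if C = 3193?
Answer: -2544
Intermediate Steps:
(22169 + ((C - 6901) + 3365)) - 24370 = (22169 + ((3193 - 6901) + 3365)) - 24370 = (22169 + (-3708 + 3365)) - 24370 = (22169 - 343) - 24370 = 21826 - 24370 = -2544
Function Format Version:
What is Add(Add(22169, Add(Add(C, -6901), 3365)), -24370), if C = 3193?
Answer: -2544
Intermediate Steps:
Add(Add(22169, Add(Add(C, -6901), 3365)), -24370) = Add(Add(22169, Add(Add(3193, -6901), 3365)), -24370) = Add(Add(22169, Add(-3708, 3365)), -24370) = Add(Add(22169, -343), -24370) = Add(21826, -24370) = -2544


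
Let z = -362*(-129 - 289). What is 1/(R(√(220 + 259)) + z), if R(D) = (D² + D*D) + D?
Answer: 152274/23187370597 - √479/23187370597 ≈ 6.5662e-6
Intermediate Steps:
R(D) = D + 2*D² (R(D) = (D² + D²) + D = 2*D² + D = D + 2*D²)
z = 151316 (z = -362*(-418) = 151316)
1/(R(√(220 + 259)) + z) = 1/(√(220 + 259)*(1 + 2*√(220 + 259)) + 151316) = 1/(√479*(1 + 2*√479) + 151316) = 1/(151316 + √479*(1 + 2*√479))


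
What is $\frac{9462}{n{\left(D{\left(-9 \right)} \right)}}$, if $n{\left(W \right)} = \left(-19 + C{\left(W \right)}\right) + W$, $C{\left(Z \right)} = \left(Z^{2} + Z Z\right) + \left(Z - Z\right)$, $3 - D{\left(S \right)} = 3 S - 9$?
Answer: $\frac{4731}{1531} \approx 3.0901$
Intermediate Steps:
$D{\left(S \right)} = 12 - 3 S$ ($D{\left(S \right)} = 3 - \left(3 S - 9\right) = 3 - \left(-9 + 3 S\right) = 12 - 3 S$)
$C{\left(Z \right)} = 2 Z^{2}$ ($C{\left(Z \right)} = \left(Z^{2} + Z^{2}\right) + 0 = 2 Z^{2} + 0 = 2 Z^{2}$)
$n{\left(W \right)} = -19 + W + 2 W^{2}$ ($n{\left(W \right)} = \left(-19 + 2 W^{2}\right) + W = -19 + W + 2 W^{2}$)
$\frac{9462}{n{\left(D{\left(-9 \right)} \right)}} = \frac{9462}{-19 + \left(12 - -27\right) + 2 \left(12 - -27\right)^{2}} = \frac{9462}{-19 + \left(12 + 27\right) + 2 \left(12 + 27\right)^{2}} = \frac{9462}{-19 + 39 + 2 \cdot 39^{2}} = \frac{9462}{-19 + 39 + 2 \cdot 1521} = \frac{9462}{-19 + 39 + 3042} = \frac{9462}{3062} = 9462 \cdot \frac{1}{3062} = \frac{4731}{1531}$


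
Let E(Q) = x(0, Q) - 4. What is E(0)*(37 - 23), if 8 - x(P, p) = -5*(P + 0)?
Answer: 56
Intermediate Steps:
x(P, p) = 8 + 5*P (x(P, p) = 8 - (-5)*(P + 0) = 8 - (-5)*P = 8 + 5*P)
E(Q) = 4 (E(Q) = (8 + 5*0) - 4 = (8 + 0) - 4 = 8 - 4 = 4)
E(0)*(37 - 23) = 4*(37 - 23) = 4*14 = 56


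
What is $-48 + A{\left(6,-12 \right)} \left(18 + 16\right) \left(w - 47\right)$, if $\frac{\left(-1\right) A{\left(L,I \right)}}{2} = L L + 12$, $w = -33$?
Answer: $261072$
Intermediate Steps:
$A{\left(L,I \right)} = -24 - 2 L^{2}$ ($A{\left(L,I \right)} = - 2 \left(L L + 12\right) = - 2 \left(L^{2} + 12\right) = - 2 \left(12 + L^{2}\right) = -24 - 2 L^{2}$)
$-48 + A{\left(6,-12 \right)} \left(18 + 16\right) \left(w - 47\right) = -48 + \left(-24 - 2 \cdot 6^{2}\right) \left(18 + 16\right) \left(-33 - 47\right) = -48 + \left(-24 - 72\right) 34 \left(-80\right) = -48 + \left(-24 - 72\right) \left(-2720\right) = -48 - -261120 = -48 + 261120 = 261072$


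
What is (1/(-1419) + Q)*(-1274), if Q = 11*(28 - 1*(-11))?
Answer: -775547500/1419 ≈ -5.4655e+5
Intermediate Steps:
Q = 429 (Q = 11*(28 + 11) = 11*39 = 429)
(1/(-1419) + Q)*(-1274) = (1/(-1419) + 429)*(-1274) = (-1/1419 + 429)*(-1274) = (608750/1419)*(-1274) = -775547500/1419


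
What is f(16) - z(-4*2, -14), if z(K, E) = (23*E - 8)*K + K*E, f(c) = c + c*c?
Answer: -2480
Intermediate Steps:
f(c) = c + c²
z(K, E) = E*K + K*(-8 + 23*E) (z(K, E) = (-8 + 23*E)*K + E*K = K*(-8 + 23*E) + E*K = E*K + K*(-8 + 23*E))
f(16) - z(-4*2, -14) = 16*(1 + 16) - 8*(-4*2)*(-1 + 3*(-14)) = 16*17 - 8*(-8)*(-1 - 42) = 272 - 8*(-8)*(-43) = 272 - 1*2752 = 272 - 2752 = -2480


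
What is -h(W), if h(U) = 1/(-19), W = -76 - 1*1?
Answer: 1/19 ≈ 0.052632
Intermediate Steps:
W = -77 (W = -76 - 1 = -77)
h(U) = -1/19
-h(W) = -1*(-1/19) = 1/19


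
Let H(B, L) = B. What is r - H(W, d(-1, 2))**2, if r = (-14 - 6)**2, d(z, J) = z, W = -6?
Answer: 364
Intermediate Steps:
r = 400 (r = (-20)**2 = 400)
r - H(W, d(-1, 2))**2 = 400 - 1*(-6)**2 = 400 - 1*36 = 400 - 36 = 364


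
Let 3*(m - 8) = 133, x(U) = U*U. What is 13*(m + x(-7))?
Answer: 3952/3 ≈ 1317.3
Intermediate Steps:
x(U) = U**2
m = 157/3 (m = 8 + (1/3)*133 = 8 + 133/3 = 157/3 ≈ 52.333)
13*(m + x(-7)) = 13*(157/3 + (-7)**2) = 13*(157/3 + 49) = 13*(304/3) = 3952/3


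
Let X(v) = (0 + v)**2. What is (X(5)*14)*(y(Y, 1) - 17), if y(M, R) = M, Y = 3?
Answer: -4900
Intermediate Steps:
X(v) = v**2
(X(5)*14)*(y(Y, 1) - 17) = (5**2*14)*(3 - 17) = (25*14)*(-14) = 350*(-14) = -4900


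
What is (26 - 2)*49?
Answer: 1176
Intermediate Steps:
(26 - 2)*49 = 24*49 = 1176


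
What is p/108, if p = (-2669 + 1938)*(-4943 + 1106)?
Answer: 934949/36 ≈ 25971.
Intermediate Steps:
p = 2804847 (p = -731*(-3837) = 2804847)
p/108 = 2804847/108 = 2804847*(1/108) = 934949/36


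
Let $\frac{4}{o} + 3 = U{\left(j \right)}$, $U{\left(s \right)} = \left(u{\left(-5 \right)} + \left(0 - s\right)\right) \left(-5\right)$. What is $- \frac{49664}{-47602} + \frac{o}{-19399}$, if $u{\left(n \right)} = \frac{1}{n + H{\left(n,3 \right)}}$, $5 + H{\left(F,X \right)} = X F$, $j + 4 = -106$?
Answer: $\frac{332865852893}{319045478909} \approx 1.0433$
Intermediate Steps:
$j = -110$ ($j = -4 - 106 = -110$)
$H{\left(F,X \right)} = -5 + F X$ ($H{\left(F,X \right)} = -5 + X F = -5 + F X$)
$u{\left(n \right)} = \frac{1}{-5 + 4 n}$ ($u{\left(n \right)} = \frac{1}{n + \left(-5 + n 3\right)} = \frac{1}{n + \left(-5 + 3 n\right)} = \frac{1}{-5 + 4 n}$)
$U{\left(s \right)} = \frac{1}{5} + 5 s$ ($U{\left(s \right)} = \left(\frac{1}{-5 + 4 \left(-5\right)} + \left(0 - s\right)\right) \left(-5\right) = \left(\frac{1}{-5 - 20} - s\right) \left(-5\right) = \left(\frac{1}{-25} - s\right) \left(-5\right) = \left(- \frac{1}{25} - s\right) \left(-5\right) = \frac{1}{5} + 5 s$)
$o = - \frac{5}{691}$ ($o = \frac{4}{-3 + \left(\frac{1}{5} + 5 \left(-110\right)\right)} = \frac{4}{-3 + \left(\frac{1}{5} - 550\right)} = \frac{4}{-3 - \frac{2749}{5}} = \frac{4}{- \frac{2764}{5}} = 4 \left(- \frac{5}{2764}\right) = - \frac{5}{691} \approx -0.0072359$)
$- \frac{49664}{-47602} + \frac{o}{-19399} = - \frac{49664}{-47602} - \frac{5}{691 \left(-19399\right)} = \left(-49664\right) \left(- \frac{1}{47602}\right) - - \frac{5}{13404709} = \frac{24832}{23801} + \frac{5}{13404709} = \frac{332865852893}{319045478909}$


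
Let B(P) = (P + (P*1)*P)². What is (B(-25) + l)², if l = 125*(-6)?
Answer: 129060562500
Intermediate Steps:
l = -750
B(P) = (P + P²)² (B(P) = (P + P*P)² = (P + P²)²)
(B(-25) + l)² = ((-25)²*(1 - 25)² - 750)² = (625*(-24)² - 750)² = (625*576 - 750)² = (360000 - 750)² = 359250² = 129060562500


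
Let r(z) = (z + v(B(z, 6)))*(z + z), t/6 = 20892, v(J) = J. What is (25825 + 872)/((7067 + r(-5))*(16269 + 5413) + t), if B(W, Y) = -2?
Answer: 8899/51623262 ≈ 0.00017238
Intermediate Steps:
t = 125352 (t = 6*20892 = 125352)
r(z) = 2*z*(-2 + z) (r(z) = (z - 2)*(z + z) = (-2 + z)*(2*z) = 2*z*(-2 + z))
(25825 + 872)/((7067 + r(-5))*(16269 + 5413) + t) = (25825 + 872)/((7067 + 2*(-5)*(-2 - 5))*(16269 + 5413) + 125352) = 26697/((7067 + 2*(-5)*(-7))*21682 + 125352) = 26697/((7067 + 70)*21682 + 125352) = 26697/(7137*21682 + 125352) = 26697/(154744434 + 125352) = 26697/154869786 = 26697*(1/154869786) = 8899/51623262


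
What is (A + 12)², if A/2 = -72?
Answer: 17424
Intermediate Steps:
A = -144 (A = 2*(-72) = -144)
(A + 12)² = (-144 + 12)² = (-132)² = 17424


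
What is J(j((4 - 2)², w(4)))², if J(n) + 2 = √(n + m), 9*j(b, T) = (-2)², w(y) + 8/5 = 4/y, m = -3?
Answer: (6 - I*√23)²/9 ≈ 1.4444 - 6.3944*I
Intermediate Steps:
w(y) = -8/5 + 4/y
j(b, T) = 4/9 (j(b, T) = (⅑)*(-2)² = (⅑)*4 = 4/9)
J(n) = -2 + √(-3 + n) (J(n) = -2 + √(n - 3) = -2 + √(-3 + n))
J(j((4 - 2)², w(4)))² = (-2 + √(-3 + 4/9))² = (-2 + √(-23/9))² = (-2 + I*√23/3)²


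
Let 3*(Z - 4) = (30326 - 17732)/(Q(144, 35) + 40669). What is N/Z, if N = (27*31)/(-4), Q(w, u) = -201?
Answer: -8467929/166070 ≈ -50.990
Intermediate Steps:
N = -837/4 (N = 837*(-¼) = -837/4 ≈ -209.25)
Z = 83035/20234 (Z = 4 + ((30326 - 17732)/(-201 + 40669))/3 = 4 + (12594/40468)/3 = 4 + (12594*(1/40468))/3 = 4 + (⅓)*(6297/20234) = 4 + 2099/20234 = 83035/20234 ≈ 4.1037)
N/Z = -837/(4*83035/20234) = -837/4*20234/83035 = -8467929/166070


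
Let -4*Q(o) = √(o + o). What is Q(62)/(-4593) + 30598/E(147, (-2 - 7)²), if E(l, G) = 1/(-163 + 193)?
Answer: 917940 + √31/9186 ≈ 9.1794e+5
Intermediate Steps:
E(l, G) = 1/30
Q(o) = -√2*√o/4 (Q(o) = -√(o + o)/4 = -√2*√o/4)
Q(62)/(-4593) + 30598/E(147, (-2 - 7)²) = -√2*√62/4/(-4593) + 30598/(1/30) = -√31/2*(-1/4593) + 30598*30 = √31/9186 + 917940 = 917940 + √31/9186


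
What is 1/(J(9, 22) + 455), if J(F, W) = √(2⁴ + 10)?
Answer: 35/15923 - √26/206999 ≈ 0.0021734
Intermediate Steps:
J(F, W) = √26 (J(F, W) = √(16 + 10) = √26)
1/(J(9, 22) + 455) = 1/(√26 + 455) = 1/(455 + √26)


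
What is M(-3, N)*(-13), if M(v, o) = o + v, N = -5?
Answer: 104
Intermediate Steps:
M(-3, N)*(-13) = (-5 - 3)*(-13) = -8*(-13) = 104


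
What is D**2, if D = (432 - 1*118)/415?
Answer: 98596/172225 ≈ 0.57248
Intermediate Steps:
D = 314/415 (D = (432 - 118)*(1/415) = 314*(1/415) = 314/415 ≈ 0.75663)
D**2 = (314/415)**2 = 98596/172225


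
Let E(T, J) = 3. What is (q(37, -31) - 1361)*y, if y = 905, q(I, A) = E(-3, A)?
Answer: -1228990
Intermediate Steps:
q(I, A) = 3
(q(37, -31) - 1361)*y = (3 - 1361)*905 = -1358*905 = -1228990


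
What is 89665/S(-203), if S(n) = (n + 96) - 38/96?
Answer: -860784/1031 ≈ -834.90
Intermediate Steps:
S(n) = 4589/48 + n (S(n) = (96 + n) - 38*1/96 = (96 + n) - 19/48 = 4589/48 + n)
89665/S(-203) = 89665/(4589/48 - 203) = 89665/(-5155/48) = 89665*(-48/5155) = -860784/1031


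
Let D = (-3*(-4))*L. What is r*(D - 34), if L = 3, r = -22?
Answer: -44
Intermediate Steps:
D = 36 (D = -3*(-4)*3 = 12*3 = 36)
r*(D - 34) = -22*(36 - 34) = -22*2 = -44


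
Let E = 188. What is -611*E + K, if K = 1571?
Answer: -113297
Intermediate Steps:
-611*E + K = -611*188 + 1571 = -114868 + 1571 = -113297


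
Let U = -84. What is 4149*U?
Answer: -348516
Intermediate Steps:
4149*U = 4149*(-84) = -348516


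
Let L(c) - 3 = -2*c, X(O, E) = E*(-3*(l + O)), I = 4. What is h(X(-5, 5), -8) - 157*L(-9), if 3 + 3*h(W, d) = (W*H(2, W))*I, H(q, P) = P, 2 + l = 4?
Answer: -598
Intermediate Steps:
l = 2 (l = -2 + 4 = 2)
X(O, E) = E*(-6 - 3*O) (X(O, E) = E*(-3*(2 + O)) = E*(-6 - 3*O))
h(W, d) = -1 + 4*W**2/3 (h(W, d) = -1 + ((W*W)*4)/3 = -1 + (W**2*4)/3 = -1 + (4*W**2)/3 = -1 + 4*W**2/3)
L(c) = 3 - 2*c
h(X(-5, 5), -8) - 157*L(-9) = (-1 + 4*(-3*5*(2 - 5))**2/3) - 157*(3 - 2*(-9)) = (-1 + 4*(-3*5*(-3))**2/3) - 157*(3 + 18) = (-1 + (4/3)*45**2) - 157*21 = (-1 + (4/3)*2025) - 3297 = (-1 + 2700) - 3297 = 2699 - 3297 = -598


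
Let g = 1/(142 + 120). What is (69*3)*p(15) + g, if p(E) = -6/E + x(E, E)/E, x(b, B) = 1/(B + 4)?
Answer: -2042719/24890 ≈ -82.070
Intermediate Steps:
g = 1/262 ≈ 0.0038168
x(b, B) = 1/(4 + B)
p(E) = -6/E + 1/(E*(4 + E)) (p(E) = -6/E + 1/((4 + E)*E) = -6/E + 1/(E*(4 + E)))
(69*3)*p(15) + g = (69*3)*((-23 - 6*15)/(15*(4 + 15))) + 1/262 = 207*((1/15)*(-23 - 90)/19) + 1/262 = 207*((1/15)*(1/19)*(-113)) + 1/262 = 207*(-113/285) + 1/262 = -7797/95 + 1/262 = -2042719/24890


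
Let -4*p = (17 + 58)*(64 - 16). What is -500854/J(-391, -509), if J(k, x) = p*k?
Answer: -14731/10350 ≈ -1.4233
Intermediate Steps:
p = -900 (p = -(17 + 58)*(64 - 16)/4 = -75*48/4 = -¼*3600 = -900)
J(k, x) = -900*k
-500854/J(-391, -509) = -500854/((-900*(-391))) = -500854/351900 = -500854*1/351900 = -14731/10350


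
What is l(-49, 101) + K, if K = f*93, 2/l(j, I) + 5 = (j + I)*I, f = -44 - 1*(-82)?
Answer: 18542900/5247 ≈ 3534.0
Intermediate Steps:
f = 38 (f = -44 + 82 = 38)
l(j, I) = 2/(-5 + I*(I + j)) (l(j, I) = 2/(-5 + (j + I)*I) = 2/(-5 + (I + j)*I) = 2/(-5 + I*(I + j)))
K = 3534 (K = 38*93 = 3534)
l(-49, 101) + K = 2/(-5 + 101**2 + 101*(-49)) + 3534 = 2/(-5 + 10201 - 4949) + 3534 = 2/5247 + 3534 = 18542900/5247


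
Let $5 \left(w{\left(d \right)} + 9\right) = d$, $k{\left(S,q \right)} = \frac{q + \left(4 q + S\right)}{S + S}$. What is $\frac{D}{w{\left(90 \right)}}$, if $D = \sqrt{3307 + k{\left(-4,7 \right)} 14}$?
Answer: $\frac{\sqrt{13011}}{18} \approx 6.337$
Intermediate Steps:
$k{\left(S,q \right)} = \frac{S + 5 q}{2 S}$ ($k{\left(S,q \right)} = \frac{q + \left(S + 4 q\right)}{2 S} = \left(S + 5 q\right) \frac{1}{2 S} = \frac{S + 5 q}{2 S}$)
$w{\left(d \right)} = -9 + \frac{d}{5}$
$D = \frac{\sqrt{13011}}{2}$ ($D = \sqrt{3307 + \frac{-4 + 5 \cdot 7}{2 \left(-4\right)} 14} = \sqrt{3307 + \frac{1}{2} \left(- \frac{1}{4}\right) \left(-4 + 35\right) 14} = \sqrt{3307 + \frac{1}{2} \left(- \frac{1}{4}\right) 31 \cdot 14} = \sqrt{3307 - \frac{217}{4}} = \sqrt{\frac{13011}{4}} = \frac{\sqrt{13011}}{2} \approx 57.033$)
$\frac{D}{w{\left(90 \right)}} = \frac{\frac{1}{2} \sqrt{13011}}{-9 + \frac{1}{5} \cdot 90} = \frac{\frac{1}{2} \sqrt{13011}}{-9 + 18} = \frac{\frac{1}{2} \sqrt{13011}}{9} = \frac{\sqrt{13011}}{2} \cdot \frac{1}{9} = \frac{\sqrt{13011}}{18}$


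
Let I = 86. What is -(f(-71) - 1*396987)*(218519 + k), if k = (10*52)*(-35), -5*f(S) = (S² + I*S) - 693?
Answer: 397268033463/5 ≈ 7.9454e+10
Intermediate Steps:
f(S) = 693/5 - 86*S/5 - S²/5 (f(S) = -((S² + 86*S) - 693)/5 = -(-693 + S² + 86*S)/5 = 693/5 - 86*S/5 - S²/5)
k = -18200 (k = 520*(-35) = -18200)
-(f(-71) - 1*396987)*(218519 + k) = -((693/5 - 86/5*(-71) - ⅕*(-71)²) - 1*396987)*(218519 - 18200) = -((693/5 + 6106/5 - ⅕*5041) - 396987)*200319 = -((693/5 + 6106/5 - 5041/5) - 396987)*200319 = -(1758/5 - 396987)*200319 = -(-1983177)*200319/5 = -1*(-397268033463/5) = 397268033463/5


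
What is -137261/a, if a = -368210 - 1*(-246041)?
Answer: 137261/122169 ≈ 1.1235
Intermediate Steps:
a = -122169 (a = -368210 + 246041 = -122169)
-137261/a = -137261/(-122169) = -137261*(-1/122169) = 137261/122169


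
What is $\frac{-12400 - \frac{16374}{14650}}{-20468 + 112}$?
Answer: $\frac{90838187}{149107700} \approx 0.60921$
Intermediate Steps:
$\frac{-12400 - \frac{16374}{14650}}{-20468 + 112} = \frac{-12400 - \frac{8187}{7325}}{-20356} = \left(-12400 - \frac{8187}{7325}\right) \left(- \frac{1}{20356}\right) = \left(- \frac{90838187}{7325}\right) \left(- \frac{1}{20356}\right) = \frac{90838187}{149107700}$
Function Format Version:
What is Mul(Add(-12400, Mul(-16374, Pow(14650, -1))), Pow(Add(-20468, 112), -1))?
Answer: Rational(90838187, 149107700) ≈ 0.60921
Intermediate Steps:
Mul(Add(-12400, Mul(-16374, Pow(14650, -1))), Pow(Add(-20468, 112), -1)) = Mul(Add(-12400, Mul(-16374, Rational(1, 14650))), Pow(-20356, -1)) = Mul(Add(-12400, Rational(-8187, 7325)), Rational(-1, 20356)) = Mul(Rational(-90838187, 7325), Rational(-1, 20356)) = Rational(90838187, 149107700)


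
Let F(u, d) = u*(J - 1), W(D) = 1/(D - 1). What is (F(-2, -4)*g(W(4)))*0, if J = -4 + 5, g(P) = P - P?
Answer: 0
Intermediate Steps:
W(D) = 1/(-1 + D)
g(P) = 0
J = 1
F(u, d) = 0 (F(u, d) = u*(1 - 1) = u*0 = 0)
(F(-2, -4)*g(W(4)))*0 = (0*0)*0 = 0*0 = 0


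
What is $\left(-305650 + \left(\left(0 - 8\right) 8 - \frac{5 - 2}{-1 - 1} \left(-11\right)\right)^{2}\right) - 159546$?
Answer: $- \frac{1834863}{4} \approx -4.5872 \cdot 10^{5}$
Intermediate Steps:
$\left(-305650 + \left(\left(0 - 8\right) 8 - \frac{5 - 2}{-1 - 1} \left(-11\right)\right)^{2}\right) - 159546 = \left(-305650 + \left(\left(-8\right) 8 - \frac{3}{-2} \left(-11\right)\right)^{2}\right) - 159546 = \left(-305650 + \left(-64 - 3 \left(- \frac{1}{2}\right) \left(-11\right)\right)^{2}\right) - 159546 = \left(-305650 + \left(-64 - \left(- \frac{3}{2}\right) \left(-11\right)\right)^{2}\right) - 159546 = \left(-305650 + \left(-64 - \frac{33}{2}\right)^{2}\right) - 159546 = \left(-305650 + \left(- \frac{161}{2}\right)^{2}\right) - 159546 = \left(-305650 + \frac{25921}{4}\right) - 159546 = - \frac{1196679}{4} - 159546 = - \frac{1834863}{4}$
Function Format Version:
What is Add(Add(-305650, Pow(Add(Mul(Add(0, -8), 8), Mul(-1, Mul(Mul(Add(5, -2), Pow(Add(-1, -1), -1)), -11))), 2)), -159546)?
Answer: Rational(-1834863, 4) ≈ -4.5872e+5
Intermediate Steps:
Add(Add(-305650, Pow(Add(Mul(Add(0, -8), 8), Mul(-1, Mul(Mul(Add(5, -2), Pow(Add(-1, -1), -1)), -11))), 2)), -159546) = Add(Add(-305650, Pow(Add(Mul(-8, 8), Mul(-1, Mul(Mul(3, Pow(-2, -1)), -11))), 2)), -159546) = Add(Add(-305650, Pow(Add(-64, Mul(-1, Mul(Mul(3, Rational(-1, 2)), -11))), 2)), -159546) = Add(Add(-305650, Pow(Add(-64, Mul(-1, Mul(Rational(-3, 2), -11))), 2)), -159546) = Add(Add(-305650, Pow(Add(-64, Mul(-1, Rational(33, 2))), 2)), -159546) = Add(Add(-305650, Pow(Add(-64, Rational(-33, 2)), 2)), -159546) = Add(Add(-305650, Pow(Rational(-161, 2), 2)), -159546) = Add(Add(-305650, Rational(25921, 4)), -159546) = Add(Rational(-1196679, 4), -159546) = Rational(-1834863, 4)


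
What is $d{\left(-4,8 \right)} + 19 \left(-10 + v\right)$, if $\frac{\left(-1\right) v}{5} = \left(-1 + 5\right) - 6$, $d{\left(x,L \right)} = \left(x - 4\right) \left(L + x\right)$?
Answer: $-32$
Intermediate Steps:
$d{\left(x,L \right)} = \left(-4 + x\right) \left(L + x\right)$
$v = 10$ ($v = - 5 \left(\left(-1 + 5\right) - 6\right) = - 5 \left(4 - 6\right) = \left(-5\right) \left(-2\right) = 10$)
$d{\left(-4,8 \right)} + 19 \left(-10 + v\right) = \left(\left(-4\right)^{2} - 32 - -16 + 8 \left(-4\right)\right) + 19 \left(-10 + 10\right) = \left(16 - 32 + 16 - 32\right) + 19 \cdot 0 = -32 + 0 = -32$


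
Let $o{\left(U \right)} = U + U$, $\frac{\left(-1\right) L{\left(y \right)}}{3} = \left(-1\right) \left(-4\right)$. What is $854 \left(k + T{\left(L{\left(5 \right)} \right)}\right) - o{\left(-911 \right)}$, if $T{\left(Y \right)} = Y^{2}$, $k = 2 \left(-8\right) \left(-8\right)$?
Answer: $234110$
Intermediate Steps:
$L{\left(y \right)} = -12$ ($L{\left(y \right)} = - 3 \left(\left(-1\right) \left(-4\right)\right) = \left(-3\right) 4 = -12$)
$o{\left(U \right)} = 2 U$
$k = 128$ ($k = \left(-16\right) \left(-8\right) = 128$)
$854 \left(k + T{\left(L{\left(5 \right)} \right)}\right) - o{\left(-911 \right)} = 854 \left(128 + \left(-12\right)^{2}\right) - 2 \left(-911\right) = 854 \left(128 + 144\right) - -1822 = 854 \cdot 272 + 1822 = 232288 + 1822 = 234110$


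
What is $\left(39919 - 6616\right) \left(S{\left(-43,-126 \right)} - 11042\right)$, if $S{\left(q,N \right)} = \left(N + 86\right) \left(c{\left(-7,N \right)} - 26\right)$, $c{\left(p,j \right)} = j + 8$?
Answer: $-175906446$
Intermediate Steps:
$c{\left(p,j \right)} = 8 + j$
$S{\left(q,N \right)} = \left(-18 + N\right) \left(86 + N\right)$ ($S{\left(q,N \right)} = \left(N + 86\right) \left(\left(8 + N\right) - 26\right) = \left(86 + N\right) \left(-18 + N\right) = \left(-18 + N\right) \left(86 + N\right)$)
$\left(39919 - 6616\right) \left(S{\left(-43,-126 \right)} - 11042\right) = \left(39919 - 6616\right) \left(\left(-1548 + \left(-126\right)^{2} + 68 \left(-126\right)\right) - 11042\right) = 33303 \left(\left(-1548 + 15876 - 8568\right) - 11042\right) = 33303 \left(5760 - 11042\right) = 33303 \left(-5282\right) = -175906446$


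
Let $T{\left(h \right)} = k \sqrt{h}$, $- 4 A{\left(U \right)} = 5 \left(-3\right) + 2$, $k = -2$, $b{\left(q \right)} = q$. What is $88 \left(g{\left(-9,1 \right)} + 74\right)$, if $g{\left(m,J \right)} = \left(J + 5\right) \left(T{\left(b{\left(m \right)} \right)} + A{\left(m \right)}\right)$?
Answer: $8228 - 3168 i \approx 8228.0 - 3168.0 i$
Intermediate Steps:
$A{\left(U \right)} = \frac{13}{4}$ ($A{\left(U \right)} = - \frac{5 \left(-3\right) + 2}{4} = - \frac{-15 + 2}{4} = \left(- \frac{1}{4}\right) \left(-13\right) = \frac{13}{4}$)
$T{\left(h \right)} = - 2 \sqrt{h}$
$g{\left(m,J \right)} = \left(5 + J\right) \left(\frac{13}{4} - 2 \sqrt{m}\right)$ ($g{\left(m,J \right)} = \left(J + 5\right) \left(- 2 \sqrt{m} + \frac{13}{4}\right) = \left(5 + J\right) \left(\frac{13}{4} - 2 \sqrt{m}\right)$)
$88 \left(g{\left(-9,1 \right)} + 74\right) = 88 \left(\left(\frac{65}{4} - 10 \sqrt{-9} + \frac{13}{4} \cdot 1 - 2 \sqrt{-9}\right) + 74\right) = 88 \left(\left(\frac{65}{4} - 10 \cdot 3 i + \frac{13}{4} - 2 \cdot 3 i\right) + 74\right) = 88 \left(\left(\frac{65}{4} - 30 i + \frac{13}{4} - 6 i\right) + 74\right) = 88 \left(\left(\frac{39}{2} - 36 i\right) + 74\right) = 88 \left(\frac{187}{2} - 36 i\right) = 8228 - 3168 i$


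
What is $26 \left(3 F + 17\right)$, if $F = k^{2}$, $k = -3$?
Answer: $1144$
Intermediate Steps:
$F = 9$ ($F = \left(-3\right)^{2} = 9$)
$26 \left(3 F + 17\right) = 26 \left(3 \cdot 9 + 17\right) = 26 \left(27 + 17\right) = 26 \cdot 44 = 1144$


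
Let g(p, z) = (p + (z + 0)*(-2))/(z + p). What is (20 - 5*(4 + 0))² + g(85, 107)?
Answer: -43/64 ≈ -0.67188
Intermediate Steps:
g(p, z) = (p - 2*z)/(p + z) (g(p, z) = (p + z*(-2))/(p + z) = (p - 2*z)/(p + z))
(20 - 5*(4 + 0))² + g(85, 107) = (20 - 5*(4 + 0))² + (85 - 2*107)/(85 + 107) = (20 - 5*4)² + (85 - 214)/192 = (20 - 20)² + (1/192)*(-129) = 0² - 43/64 = 0 - 43/64 = -43/64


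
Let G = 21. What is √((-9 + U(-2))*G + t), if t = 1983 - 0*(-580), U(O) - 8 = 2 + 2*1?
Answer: √2046 ≈ 45.233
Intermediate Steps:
U(O) = 12 (U(O) = 8 + (2 + 2*1) = 8 + (2 + 2) = 8 + 4 = 12)
t = 1983 (t = 1983 - 1*0 = 1983 + 0 = 1983)
√((-9 + U(-2))*G + t) = √((-9 + 12)*21 + 1983) = √(3*21 + 1983) = √(63 + 1983) = √2046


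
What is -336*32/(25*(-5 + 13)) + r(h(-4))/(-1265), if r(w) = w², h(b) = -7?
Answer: -340277/6325 ≈ -53.799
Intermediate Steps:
-336*32/(25*(-5 + 13)) + r(h(-4))/(-1265) = -336*32/(25*(-5 + 13)) + (-7)²/(-1265) = -336/((25*(1/32))*8) + 49*(-1/1265) = -336/((25/32)*8) - 49/1265 = -336/25/4 - 49/1265 = -336*4/25 - 49/1265 = -1344/25 - 49/1265 = -340277/6325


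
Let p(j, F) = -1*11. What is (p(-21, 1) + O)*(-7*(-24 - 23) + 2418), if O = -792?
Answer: -2205841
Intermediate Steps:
p(j, F) = -11
(p(-21, 1) + O)*(-7*(-24 - 23) + 2418) = (-11 - 792)*(-7*(-24 - 23) + 2418) = -803*(-7*(-47) + 2418) = -803*(329 + 2418) = -803*2747 = -2205841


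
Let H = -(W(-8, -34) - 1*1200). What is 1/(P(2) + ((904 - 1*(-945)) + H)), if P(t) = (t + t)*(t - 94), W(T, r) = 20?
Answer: 1/2661 ≈ 0.00037580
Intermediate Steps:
P(t) = 2*t*(-94 + t) (P(t) = (2*t)*(-94 + t) = 2*t*(-94 + t))
H = 1180 (H = -(20 - 1*1200) = -(20 - 1200) = -1*(-1180) = 1180)
1/(P(2) + ((904 - 1*(-945)) + H)) = 1/(2*2*(-94 + 2) + ((904 - 1*(-945)) + 1180)) = 1/(2*2*(-92) + ((904 + 945) + 1180)) = 1/(-368 + (1849 + 1180)) = 1/(-368 + 3029) = 1/2661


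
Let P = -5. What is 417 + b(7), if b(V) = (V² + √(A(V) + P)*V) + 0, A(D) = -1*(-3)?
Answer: 466 + 7*I*√2 ≈ 466.0 + 9.8995*I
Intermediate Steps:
A(D) = 3
b(V) = V² + I*V*√2 (b(V) = (V² + √(3 - 5)*V) + 0 = (V² + √(-2)*V) + 0 = (V² + (I*√2)*V) + 0 = (V² + I*V*√2) + 0 = V² + I*V*√2)
417 + b(7) = 417 + 7*(7 + I*√2) = 417 + (49 + 7*I*√2) = 466 + 7*I*√2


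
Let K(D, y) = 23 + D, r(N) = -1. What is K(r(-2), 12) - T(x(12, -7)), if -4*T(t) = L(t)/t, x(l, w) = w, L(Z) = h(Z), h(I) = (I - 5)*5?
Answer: 169/7 ≈ 24.143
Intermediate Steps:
h(I) = -25 + 5*I (h(I) = (-5 + I)*5 = -25 + 5*I)
L(Z) = -25 + 5*Z
T(t) = -(-25 + 5*t)/(4*t)
K(r(-2), 12) - T(x(12, -7)) = (23 - 1) - 5*(5 - 1*(-7))/(4*(-7)) = 22 - 5*(-1)*(5 + 7)/(4*7) = 22 - 5*(-1)*12/(4*7) = 22 - 1*(-15/7) = 22 + 15/7 = 169/7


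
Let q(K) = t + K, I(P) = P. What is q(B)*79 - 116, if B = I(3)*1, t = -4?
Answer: -195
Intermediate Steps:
B = 3 (B = 3*1 = 3)
q(K) = -4 + K
q(B)*79 - 116 = (-4 + 3)*79 - 116 = -1*79 - 116 = -79 - 116 = -195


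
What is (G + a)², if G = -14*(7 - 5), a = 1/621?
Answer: 302307769/385641 ≈ 783.91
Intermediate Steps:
a = 1/621 ≈ 0.0016103
G = -28 (G = -14*2 = -28)
(G + a)² = (-28 + 1/621)² = (-17387/621)² = 302307769/385641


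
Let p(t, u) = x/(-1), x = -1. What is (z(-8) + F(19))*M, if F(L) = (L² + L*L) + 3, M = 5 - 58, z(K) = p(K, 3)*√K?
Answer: -38425 - 106*I*√2 ≈ -38425.0 - 149.91*I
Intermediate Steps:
p(t, u) = 1 (p(t, u) = -1/(-1) = -1*(-1) = 1)
z(K) = √K (z(K) = 1*√K = √K)
M = -53
F(L) = 3 + 2*L² (F(L) = (L² + L²) + 3 = 2*L² + 3 = 3 + 2*L²)
(z(-8) + F(19))*M = (√(-8) + (3 + 2*19²))*(-53) = (2*I*√2 + (3 + 2*361))*(-53) = (2*I*√2 + (3 + 722))*(-53) = (2*I*√2 + 725)*(-53) = (725 + 2*I*√2)*(-53) = -38425 - 106*I*√2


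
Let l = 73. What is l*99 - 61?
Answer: 7166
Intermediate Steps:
l*99 - 61 = 73*99 - 61 = 7227 - 61 = 7166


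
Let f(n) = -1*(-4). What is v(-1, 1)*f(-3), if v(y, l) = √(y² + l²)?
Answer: 4*√2 ≈ 5.6569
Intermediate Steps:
f(n) = 4
v(y, l) = √(l² + y²)
v(-1, 1)*f(-3) = √(1² + (-1)²)*4 = √(1 + 1)*4 = √2*4 = 4*√2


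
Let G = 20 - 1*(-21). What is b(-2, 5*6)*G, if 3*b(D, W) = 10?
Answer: 410/3 ≈ 136.67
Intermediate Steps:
b(D, W) = 10/3 (b(D, W) = (⅓)*10 = 10/3)
G = 41 (G = 20 + 21 = 41)
b(-2, 5*6)*G = (10/3)*41 = 410/3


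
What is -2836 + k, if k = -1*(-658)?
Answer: -2178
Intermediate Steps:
k = 658
-2836 + k = -2836 + 658 = -2178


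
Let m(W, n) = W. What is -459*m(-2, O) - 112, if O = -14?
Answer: 806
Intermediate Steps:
-459*m(-2, O) - 112 = -459*(-2) - 112 = 918 - 112 = 806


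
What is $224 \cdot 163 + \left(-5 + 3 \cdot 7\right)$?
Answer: $36528$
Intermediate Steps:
$224 \cdot 163 + \left(-5 + 3 \cdot 7\right) = 36512 + \left(-5 + 21\right) = 36512 + 16 = 36528$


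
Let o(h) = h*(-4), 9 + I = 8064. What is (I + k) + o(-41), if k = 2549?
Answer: 10768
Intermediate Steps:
I = 8055 (I = -9 + 8064 = 8055)
o(h) = -4*h
(I + k) + o(-41) = (8055 + 2549) - 4*(-41) = 10604 + 164 = 10768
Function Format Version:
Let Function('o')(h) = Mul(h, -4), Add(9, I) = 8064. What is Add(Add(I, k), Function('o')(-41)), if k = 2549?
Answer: 10768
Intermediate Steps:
I = 8055 (I = Add(-9, 8064) = 8055)
Function('o')(h) = Mul(-4, h)
Add(Add(I, k), Function('o')(-41)) = Add(Add(8055, 2549), Mul(-4, -41)) = Add(10604, 164) = 10768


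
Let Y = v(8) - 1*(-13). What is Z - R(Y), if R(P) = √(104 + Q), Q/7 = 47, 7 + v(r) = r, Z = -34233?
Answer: -34233 - √433 ≈ -34254.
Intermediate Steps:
v(r) = -7 + r
Q = 329 (Q = 7*47 = 329)
Y = 14 (Y = (-7 + 8) - 1*(-13) = 1 + 13 = 14)
R(P) = √433 (R(P) = √(104 + 329) = √433)
Z - R(Y) = -34233 - √433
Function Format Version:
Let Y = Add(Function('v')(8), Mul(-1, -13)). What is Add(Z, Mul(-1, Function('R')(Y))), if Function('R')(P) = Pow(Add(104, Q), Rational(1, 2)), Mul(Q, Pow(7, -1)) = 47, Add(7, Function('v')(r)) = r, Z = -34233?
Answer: Add(-34233, Mul(-1, Pow(433, Rational(1, 2)))) ≈ -34254.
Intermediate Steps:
Function('v')(r) = Add(-7, r)
Q = 329 (Q = Mul(7, 47) = 329)
Y = 14 (Y = Add(Add(-7, 8), Mul(-1, -13)) = Add(1, 13) = 14)
Function('R')(P) = Pow(433, Rational(1, 2)) (Function('R')(P) = Pow(Add(104, 329), Rational(1, 2)) = Pow(433, Rational(1, 2)))
Add(Z, Mul(-1, Function('R')(Y))) = Add(-34233, Mul(-1, Pow(433, Rational(1, 2))))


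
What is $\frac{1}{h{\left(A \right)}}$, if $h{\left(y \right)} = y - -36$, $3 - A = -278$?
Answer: $\frac{1}{317} \approx 0.0031546$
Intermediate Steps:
$A = 281$ ($A = 3 - -278 = 3 + 278 = 281$)
$h{\left(y \right)} = 36 + y$ ($h{\left(y \right)} = y + 36 = 36 + y$)
$\frac{1}{h{\left(A \right)}} = \frac{1}{36 + 281} = \frac{1}{317}$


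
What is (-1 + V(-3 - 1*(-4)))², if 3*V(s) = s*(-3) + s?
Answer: 25/9 ≈ 2.7778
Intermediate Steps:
V(s) = -2*s/3 (V(s) = (s*(-3) + s)/3 = (-3*s + s)/3 = (-2*s)/3 = -2*s/3)
(-1 + V(-3 - 1*(-4)))² = (-1 - 2*(-3 - 1*(-4))/3)² = (-1 - 2*(-3 + 4)/3)² = (-1 - ⅔*1)² = (-1 - ⅔)² = (-5/3)² = 25/9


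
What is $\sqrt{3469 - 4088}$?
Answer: $i \sqrt{619} \approx 24.88 i$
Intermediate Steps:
$\sqrt{3469 - 4088} = \sqrt{-619} = i \sqrt{619}$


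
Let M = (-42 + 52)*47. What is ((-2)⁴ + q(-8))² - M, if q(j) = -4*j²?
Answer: 57130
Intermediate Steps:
M = 470 (M = 10*47 = 470)
((-2)⁴ + q(-8))² - M = ((-2)⁴ - 4*(-8)²)² - 1*470 = (16 - 4*64)² - 470 = (16 - 256)² - 470 = (-240)² - 470 = 57600 - 470 = 57130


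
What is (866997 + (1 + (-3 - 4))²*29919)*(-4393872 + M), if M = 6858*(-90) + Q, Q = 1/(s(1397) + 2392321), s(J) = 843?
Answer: -23314128893132110047/2393164 ≈ -9.7420e+12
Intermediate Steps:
Q = 1/2393164 (Q = 1/(843 + 2392321) = 1/2393164 ≈ 4.1786e-7)
M = -1477108684079/2393164 (M = 6858*(-90) + 1/2393164 = -617220 + 1/2393164 = -1477108684079/2393164 ≈ -6.1722e+5)
(866997 + (1 + (-3 - 4))²*29919)*(-4393872 + M) = (866997 + (1 + (-3 - 4))²*29919)*(-4393872 - 1477108684079/2393164) = (866997 + (1 - 7)²*29919)*(-11992364975087/2393164) = (866997 + (-6)²*29919)*(-11992364975087/2393164) = (866997 + 36*29919)*(-11992364975087/2393164) = (866997 + 1077084)*(-11992364975087/2393164) = 1944081*(-11992364975087/2393164) = -23314128893132110047/2393164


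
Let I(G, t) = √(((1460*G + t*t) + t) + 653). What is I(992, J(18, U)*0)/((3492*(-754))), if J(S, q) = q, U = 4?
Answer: -√160997/877656 ≈ -0.00045718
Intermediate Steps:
I(G, t) = √(653 + t + t² + 1460*G) (I(G, t) = √(((1460*G + t²) + t) + 653) = √(((t² + 1460*G) + t) + 653) = √((t + t² + 1460*G) + 653) = √(653 + t + t² + 1460*G))
I(992, J(18, U)*0)/((3492*(-754))) = √(653 + 4*0 + (4*0)² + 1460*992)/((3492*(-754))) = √(653 + 0 + 0² + 1448320)/(-2632968) = √(653 + 0 + 0 + 1448320)*(-1/2632968) = √1448973*(-1/2632968) = (3*√160997)*(-1/2632968) = -√160997/877656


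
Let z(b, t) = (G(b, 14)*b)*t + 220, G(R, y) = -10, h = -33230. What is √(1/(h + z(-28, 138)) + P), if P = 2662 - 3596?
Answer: I*√29604898970/5630 ≈ 30.561*I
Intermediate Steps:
z(b, t) = 220 - 10*b*t (z(b, t) = (-10*b)*t + 220 = -10*b*t + 220 = 220 - 10*b*t)
P = -934
√(1/(h + z(-28, 138)) + P) = √(1/(-33230 + (220 - 10*(-28)*138)) - 934) = √(1/(-33230 + (220 + 38640)) - 934) = √(1/(-33230 + 38860) - 934) = √(1/5630 - 934) = √(-5258419/5630) = I*√29604898970/5630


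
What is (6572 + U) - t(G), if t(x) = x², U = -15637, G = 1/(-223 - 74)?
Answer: -799614586/88209 ≈ -9065.0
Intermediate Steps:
G = -1/297 (G = 1/(-297) = -1/297 ≈ -0.0033670)
(6572 + U) - t(G) = (6572 - 15637) - (-1/297)² = -9065 - 1*1/88209 = -9065 - 1/88209 = -799614586/88209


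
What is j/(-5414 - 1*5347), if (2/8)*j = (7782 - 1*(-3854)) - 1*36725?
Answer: 33452/3587 ≈ 9.3259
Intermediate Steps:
j = -100356 (j = 4*((7782 - 1*(-3854)) - 1*36725) = 4*((7782 + 3854) - 36725) = 4*(11636 - 36725) = 4*(-25089) = -100356)
j/(-5414 - 1*5347) = -100356/(-5414 - 1*5347) = -100356/(-5414 - 5347) = -100356/(-10761) = -100356*(-1/10761) = 33452/3587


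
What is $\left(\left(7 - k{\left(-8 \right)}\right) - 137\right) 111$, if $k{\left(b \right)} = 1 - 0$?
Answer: $-14541$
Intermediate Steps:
$k{\left(b \right)} = 1$ ($k{\left(b \right)} = 1 + 0 = 1$)
$\left(\left(7 - k{\left(-8 \right)}\right) - 137\right) 111 = \left(\left(7 - 1\right) - 137\right) 111 = \left(6 - 137\right) 111 = \left(-131\right) 111 = -14541$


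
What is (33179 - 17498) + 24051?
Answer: 39732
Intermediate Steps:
(33179 - 17498) + 24051 = 15681 + 24051 = 39732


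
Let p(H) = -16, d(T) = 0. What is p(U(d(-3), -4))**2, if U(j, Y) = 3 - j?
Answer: 256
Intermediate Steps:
p(U(d(-3), -4))**2 = (-16)**2 = 256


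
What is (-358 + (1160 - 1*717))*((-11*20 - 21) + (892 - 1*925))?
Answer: -23290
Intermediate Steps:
(-358 + (1160 - 1*717))*((-11*20 - 21) + (892 - 1*925)) = (-358 + (1160 - 717))*((-220 - 21) + (892 - 925)) = (-358 + 443)*(-241 - 33) = 85*(-274) = -23290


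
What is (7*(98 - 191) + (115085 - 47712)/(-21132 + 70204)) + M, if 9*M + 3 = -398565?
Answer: -6615145129/147216 ≈ -44935.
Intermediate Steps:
M = -132856/3 (M = -1/3 + (1/9)*(-398565) = -1/3 - 44285 = -132856/3 ≈ -44285.)
(7*(98 - 191) + (115085 - 47712)/(-21132 + 70204)) + M = (7*(98 - 191) + (115085 - 47712)/(-21132 + 70204)) - 132856/3 = (7*(-93) + 67373/49072) - 132856/3 = (-651 + 67373*(1/49072)) - 132856/3 = (-651 + 67373/49072) - 132856/3 = -31878499/49072 - 132856/3 = -6615145129/147216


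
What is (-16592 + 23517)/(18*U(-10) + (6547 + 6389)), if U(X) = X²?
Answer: 6925/14736 ≈ 0.46994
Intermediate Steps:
(-16592 + 23517)/(18*U(-10) + (6547 + 6389)) = (-16592 + 23517)/(18*(-10)² + (6547 + 6389)) = 6925/(18*100 + 12936) = 6925/(1800 + 12936) = 6925/14736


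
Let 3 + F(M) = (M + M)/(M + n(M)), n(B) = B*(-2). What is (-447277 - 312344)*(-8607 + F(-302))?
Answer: 6541856052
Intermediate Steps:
n(B) = -2*B
F(M) = -5 (F(M) = -3 + (M + M)/(M - 2*M) = -3 + (2*M)/((-M)) = -3 + (2*M)*(-1/M) = -3 - 2 = -5)
(-447277 - 312344)*(-8607 + F(-302)) = (-447277 - 312344)*(-8607 - 5) = -759621*(-8612) = 6541856052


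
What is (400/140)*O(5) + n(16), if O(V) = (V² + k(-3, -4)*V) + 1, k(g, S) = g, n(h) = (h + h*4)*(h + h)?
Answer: 18140/7 ≈ 2591.4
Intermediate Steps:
n(h) = 10*h² (n(h) = (h + 4*h)*(2*h) = (5*h)*(2*h) = 10*h²)
O(V) = 1 + V² - 3*V (O(V) = (V² - 3*V) + 1 = 1 + V² - 3*V)
(400/140)*O(5) + n(16) = (400/140)*(1 + 5² - 3*5) + 10*16² = (400*(1/140))*(1 + 25 - 15) + 10*256 = (20/7)*11 + 2560 = 220/7 + 2560 = 18140/7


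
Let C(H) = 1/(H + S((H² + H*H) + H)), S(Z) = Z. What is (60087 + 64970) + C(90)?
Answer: 2048433661/16380 ≈ 1.2506e+5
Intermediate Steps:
C(H) = 1/(2*H + 2*H²) (C(H) = 1/(H + ((H² + H*H) + H)) = 1/(H + ((H² + H²) + H)) = 1/(H + (2*H² + H)) = 1/(H + (H + 2*H²)) = 1/(2*H + 2*H²))
(60087 + 64970) + C(90) = (60087 + 64970) + (½)/(90*(1 + 90)) = 125057 + (½)*(1/90)/91 = 125057 + (½)*(1/90)*(1/91) = 125057 + 1/16380 = 2048433661/16380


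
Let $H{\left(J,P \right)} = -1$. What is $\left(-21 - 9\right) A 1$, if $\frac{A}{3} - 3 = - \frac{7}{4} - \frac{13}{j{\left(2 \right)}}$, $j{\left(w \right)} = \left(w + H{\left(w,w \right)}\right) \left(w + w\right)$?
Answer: $180$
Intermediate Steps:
$j{\left(w \right)} = 2 w \left(-1 + w\right)$ ($j{\left(w \right)} = \left(w - 1\right) \left(w + w\right) = \left(-1 + w\right) 2 w = 2 w \left(-1 + w\right)$)
$A = -6$ ($A = 9 + 3 \left(- \frac{7}{4} - \frac{13}{2 \cdot 2 \left(-1 + 2\right)}\right) = 9 + 3 \left(\left(-7\right) \frac{1}{4} - \frac{13}{2 \cdot 2 \cdot 1}\right) = 9 + 3 \left(- \frac{7}{4} - \frac{13}{4}\right) = 9 + 3 \left(-5\right) = 9 - 15 = -6$)
$\left(-21 - 9\right) A 1 = \left(-21 - 9\right) \left(-6\right) 1 = \left(-30\right) \left(-6\right) 1 = 180 \cdot 1 = 180$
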